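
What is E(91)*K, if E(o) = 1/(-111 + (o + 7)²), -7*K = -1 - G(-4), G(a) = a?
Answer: -3/66451 ≈ -4.5146e-5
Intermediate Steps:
K = -3/7 (K = -(-1 - 1*(-4))/7 = -(-1 + 4)/7 = -⅐*3 = -3/7 ≈ -0.42857)
E(o) = 1/(-111 + (7 + o)²)
E(91)*K = -3/7/(-111 + (7 + 91)²) = -3/7/(-111 + 98²) = -3/7/(-111 + 9604) = -3/7/9493 = (1/9493)*(-3/7) = -3/66451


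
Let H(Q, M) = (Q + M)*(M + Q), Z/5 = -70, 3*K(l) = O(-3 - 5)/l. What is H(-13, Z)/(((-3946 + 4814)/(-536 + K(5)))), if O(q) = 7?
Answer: -352833459/4340 ≈ -81298.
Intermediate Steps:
K(l) = 7/(3*l) (K(l) = (7/l)/3 = 7/(3*l))
Z = -350 (Z = 5*(-70) = -350)
H(Q, M) = (M + Q)² (H(Q, M) = (M + Q)*(M + Q) = (M + Q)²)
H(-13, Z)/(((-3946 + 4814)/(-536 + K(5)))) = (-350 - 13)²/(((-3946 + 4814)/(-536 + (7/3)/5))) = (-363)²/((868/(-536 + (7/3)*(⅕)))) = 131769/((868/(-536 + 7/15))) = 131769/((868/(-8033/15))) = 131769/((868*(-15/8033))) = 131769/(-13020/8033) = 131769*(-8033/13020) = -352833459/4340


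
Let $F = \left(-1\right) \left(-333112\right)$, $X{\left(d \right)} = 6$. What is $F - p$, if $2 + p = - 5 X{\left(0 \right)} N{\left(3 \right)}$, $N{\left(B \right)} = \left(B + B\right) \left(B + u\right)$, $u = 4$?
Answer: $334374$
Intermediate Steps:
$F = 333112$
$N{\left(B \right)} = 2 B \left(4 + B\right)$ ($N{\left(B \right)} = \left(B + B\right) \left(B + 4\right) = 2 B \left(4 + B\right)$)
$p = -1262$ ($p = -2 + \left(-5\right) 6 \cdot 2 \cdot 3 \left(4 + 3\right) = -2 - 30 \cdot 2 \cdot 3 \cdot 7 = -2 - 1260 = -1262$)
$F - p = 333112 - -1262 = 333112 + 1262 = 334374$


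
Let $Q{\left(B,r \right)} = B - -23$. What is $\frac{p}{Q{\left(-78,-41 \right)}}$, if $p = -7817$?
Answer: $\frac{7817}{55} \approx 142.13$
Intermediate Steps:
$Q{\left(B,r \right)} = 23 + B$ ($Q{\left(B,r \right)} = B + 23 = 23 + B$)
$\frac{p}{Q{\left(-78,-41 \right)}} = - \frac{7817}{23 - 78} = - \frac{7817}{-55} = \left(-7817\right) \left(- \frac{1}{55}\right) = \frac{7817}{55}$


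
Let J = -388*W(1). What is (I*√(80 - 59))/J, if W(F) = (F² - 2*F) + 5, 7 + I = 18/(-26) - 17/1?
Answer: 321*√21/20176 ≈ 0.072909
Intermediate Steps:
I = -321/13 (I = -7 + (18/(-26) - 17/1) = -7 + (18*(-1/26) - 17*1) = -7 + (-9/13 - 17) = -7 - 230/13 = -321/13 ≈ -24.692)
W(F) = 5 + F² - 2*F
J = -1552 (J = -388*(5 + 1² - 2*1) = -388*(5 + 1 - 2) = -388*4 = -1552)
(I*√(80 - 59))/J = -321*√(80 - 59)/13/(-1552) = -321*√21/13*(-1/1552) = 321*√21/20176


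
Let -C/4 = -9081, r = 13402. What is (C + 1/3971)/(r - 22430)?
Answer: -144242605/35850188 ≈ -4.0235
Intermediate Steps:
C = 36324 (C = -4*(-9081) = 36324)
(C + 1/3971)/(r - 22430) = (36324 + 1/3971)/(13402 - 22430) = (36324 + 1/3971)/(-9028) = (144242605/3971)*(-1/9028) = -144242605/35850188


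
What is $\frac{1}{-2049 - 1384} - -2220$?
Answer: $\frac{7621259}{3433} \approx 2220.0$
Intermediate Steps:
$\frac{1}{-2049 - 1384} - -2220 = \frac{1}{-3433} + 2220 = - \frac{1}{3433} + 2220 = \frac{7621259}{3433}$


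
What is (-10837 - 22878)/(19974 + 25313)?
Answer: -3065/4117 ≈ -0.74447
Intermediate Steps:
(-10837 - 22878)/(19974 + 25313) = -33715/45287 = -33715*1/45287 = -3065/4117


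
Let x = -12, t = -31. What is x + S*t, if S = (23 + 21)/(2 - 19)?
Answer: 1160/17 ≈ 68.235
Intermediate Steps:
S = -44/17 (S = 44/(-17) = 44*(-1/17) = -44/17 ≈ -2.5882)
x + S*t = -12 - 44/17*(-31) = -12 + 1364/17 = 1160/17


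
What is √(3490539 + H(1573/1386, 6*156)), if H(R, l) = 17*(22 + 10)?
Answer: √3491083 ≈ 1868.4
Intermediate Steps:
H(R, l) = 544 (H(R, l) = 17*32 = 544)
√(3490539 + H(1573/1386, 6*156)) = √(3490539 + 544) = √3491083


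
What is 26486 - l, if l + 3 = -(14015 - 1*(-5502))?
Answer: 46006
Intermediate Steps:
l = -19520 (l = -3 - (14015 - 1*(-5502)) = -3 - (14015 + 5502) = -3 - 1*19517 = -3 - 19517 = -19520)
26486 - l = 26486 - 1*(-19520) = 26486 + 19520 = 46006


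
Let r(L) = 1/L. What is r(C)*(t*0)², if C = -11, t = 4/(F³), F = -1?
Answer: 0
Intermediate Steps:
t = -4 (t = 4/((-1)³) = 4/(-1) = 4*(-1) = -4)
r(L) = 1/L
r(C)*(t*0)² = (-4*0)²/(-11) = -1/11*0² = -1/11*0 = 0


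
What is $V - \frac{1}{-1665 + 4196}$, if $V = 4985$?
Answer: $\frac{12617034}{2531} \approx 4985.0$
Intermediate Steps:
$V - \frac{1}{-1665 + 4196} = 4985 - \frac{1}{-1665 + 4196} = 4985 - \frac{1}{2531} = \frac{12617034}{2531}$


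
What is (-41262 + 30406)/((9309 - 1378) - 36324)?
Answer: 10856/28393 ≈ 0.38235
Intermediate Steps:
(-41262 + 30406)/((9309 - 1378) - 36324) = -10856/(7931 - 36324) = -10856/(-28393) = -10856*(-1/28393) = 10856/28393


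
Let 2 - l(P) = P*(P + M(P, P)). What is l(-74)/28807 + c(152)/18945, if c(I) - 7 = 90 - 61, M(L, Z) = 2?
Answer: -11096002/60638735 ≈ -0.18299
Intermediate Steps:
c(I) = 36 (c(I) = 7 + (90 - 61) = 7 + 29 = 36)
l(P) = 2 - P*(2 + P) (l(P) = 2 - P*(P + 2) = 2 - P*(2 + P))
l(-74)/28807 + c(152)/18945 = (2 - 1*(-74)² - 2*(-74))/28807 + 36/18945 = (2 - 1*5476 + 148)*(1/28807) + 36*(1/18945) = (2 - 5476 + 148)*(1/28807) + 4/2105 = -5326*1/28807 + 4/2105 = -5326/28807 + 4/2105 = -11096002/60638735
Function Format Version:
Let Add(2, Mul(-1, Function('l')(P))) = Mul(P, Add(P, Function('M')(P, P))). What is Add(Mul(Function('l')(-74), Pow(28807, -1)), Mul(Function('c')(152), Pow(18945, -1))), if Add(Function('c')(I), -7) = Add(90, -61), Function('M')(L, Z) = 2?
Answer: Rational(-11096002, 60638735) ≈ -0.18299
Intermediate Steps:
Function('c')(I) = 36 (Function('c')(I) = Add(7, Add(90, -61)) = Add(7, 29) = 36)
Function('l')(P) = Add(2, Mul(-1, P, Add(2, P))) (Function('l')(P) = Add(2, Mul(-1, Mul(P, Add(P, 2)))) = Add(2, Mul(-1, Mul(P, Add(2, P)))) = Add(2, Mul(-1, P, Add(2, P))))
Add(Mul(Function('l')(-74), Pow(28807, -1)), Mul(Function('c')(152), Pow(18945, -1))) = Add(Mul(Add(2, Mul(-1, Pow(-74, 2)), Mul(-2, -74)), Pow(28807, -1)), Mul(36, Pow(18945, -1))) = Add(Mul(Add(2, Mul(-1, 5476), 148), Rational(1, 28807)), Mul(36, Rational(1, 18945))) = Add(Mul(Add(2, -5476, 148), Rational(1, 28807)), Rational(4, 2105)) = Add(Mul(-5326, Rational(1, 28807)), Rational(4, 2105)) = Add(Rational(-5326, 28807), Rational(4, 2105)) = Rational(-11096002, 60638735)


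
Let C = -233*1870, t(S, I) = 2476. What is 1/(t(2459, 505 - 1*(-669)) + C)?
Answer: -1/433234 ≈ -2.3082e-6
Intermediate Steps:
C = -435710
1/(t(2459, 505 - 1*(-669)) + C) = 1/(2476 - 435710) = 1/(-433234) = -1/433234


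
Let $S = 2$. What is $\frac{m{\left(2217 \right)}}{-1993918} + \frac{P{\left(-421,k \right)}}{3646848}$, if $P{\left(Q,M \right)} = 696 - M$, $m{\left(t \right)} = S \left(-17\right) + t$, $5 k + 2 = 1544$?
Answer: $- \frac{2995094403}{3029798279360} \approx -0.00098854$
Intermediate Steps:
$k = \frac{1542}{5}$ ($k = - \frac{2}{5} + \frac{1}{5} \cdot 1544 = - \frac{2}{5} + \frac{1544}{5} = \frac{1542}{5} \approx 308.4$)
$m{\left(t \right)} = -34 + t$ ($m{\left(t \right)} = 2 \left(-17\right) + t = -34 + t$)
$\frac{m{\left(2217 \right)}}{-1993918} + \frac{P{\left(-421,k \right)}}{3646848} = \frac{-34 + 2217}{-1993918} + \frac{696 - \frac{1542}{5}}{3646848} = 2183 \left(- \frac{1}{1993918}\right) + \left(696 - \frac{1542}{5}\right) \frac{1}{3646848} = - \frac{2183}{1993918} + \frac{1938}{5} \cdot \frac{1}{3646848} = - \frac{2183}{1993918} + \frac{323}{3039040} = - \frac{2995094403}{3029798279360}$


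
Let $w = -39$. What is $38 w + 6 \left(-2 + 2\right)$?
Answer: $-1482$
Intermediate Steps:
$38 w + 6 \left(-2 + 2\right) = 38 \left(-39\right) + 6 \left(-2 + 2\right) = -1482 + 6 \cdot 0 = -1482 + 0 = -1482$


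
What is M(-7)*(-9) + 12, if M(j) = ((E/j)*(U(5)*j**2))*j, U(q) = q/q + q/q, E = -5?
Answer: 4422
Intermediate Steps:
U(q) = 2 (U(q) = 1 + 1 = 2)
M(j) = -10*j**2 (M(j) = ((-5/j)*(2*j**2))*j = (-10*j)*j = -10*j**2)
M(-7)*(-9) + 12 = -10*(-7)**2*(-9) + 12 = -10*49*(-9) + 12 = -490*(-9) + 12 = 4410 + 12 = 4422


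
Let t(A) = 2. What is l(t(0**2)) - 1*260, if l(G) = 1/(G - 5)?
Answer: -781/3 ≈ -260.33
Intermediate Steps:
l(G) = 1/(-5 + G)
l(t(0**2)) - 1*260 = 1/(-5 + 2) - 1*260 = 1/(-3) - 260 = -1/3 - 260 = -781/3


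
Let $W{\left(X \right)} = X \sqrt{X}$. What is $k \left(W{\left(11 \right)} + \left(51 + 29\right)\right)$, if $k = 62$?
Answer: $4960 + 682 \sqrt{11} \approx 7221.9$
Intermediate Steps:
$W{\left(X \right)} = X^{\frac{3}{2}}$
$k \left(W{\left(11 \right)} + \left(51 + 29\right)\right) = 62 \left(11^{\frac{3}{2}} + \left(51 + 29\right)\right) = 62 \left(11 \sqrt{11} + 80\right) = 62 \left(80 + 11 \sqrt{11}\right) = 4960 + 682 \sqrt{11}$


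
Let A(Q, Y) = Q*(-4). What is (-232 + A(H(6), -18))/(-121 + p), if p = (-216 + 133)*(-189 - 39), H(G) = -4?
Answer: -216/18803 ≈ -0.011488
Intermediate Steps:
A(Q, Y) = -4*Q
p = 18924 (p = -83*(-228) = 18924)
(-232 + A(H(6), -18))/(-121 + p) = (-232 - 4*(-4))/(-121 + 18924) = (-232 + 16)/18803 = -216*1/18803 = -216/18803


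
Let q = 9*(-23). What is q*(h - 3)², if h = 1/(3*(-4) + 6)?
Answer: -8303/4 ≈ -2075.8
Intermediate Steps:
q = -207
h = -⅙ (h = 1/(-12 + 6) = 1/(-6) = -⅙ ≈ -0.16667)
q*(h - 3)² = -207*(-⅙ - 3)² = -207*(-19/6)² = -207*361/36 = -8303/4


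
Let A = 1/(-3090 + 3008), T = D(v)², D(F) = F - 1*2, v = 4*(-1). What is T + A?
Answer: 2951/82 ≈ 35.988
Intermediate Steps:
v = -4
D(F) = -2 + F (D(F) = F - 2 = -2 + F)
T = 36 (T = (-2 - 4)² = (-6)² = 36)
A = -1/82 (A = 1/(-82) = -1/82 ≈ -0.012195)
T + A = 36 - 1/82 = 2951/82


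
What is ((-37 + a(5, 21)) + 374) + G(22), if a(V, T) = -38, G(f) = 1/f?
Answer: 6579/22 ≈ 299.05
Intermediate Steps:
((-37 + a(5, 21)) + 374) + G(22) = ((-37 - 38) + 374) + 1/22 = (-75 + 374) + 1/22 = 299 + 1/22 = 6579/22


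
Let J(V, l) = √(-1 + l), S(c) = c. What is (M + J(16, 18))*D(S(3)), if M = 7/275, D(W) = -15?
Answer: -21/55 - 15*√17 ≈ -62.228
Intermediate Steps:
M = 7/275 (M = 7*(1/275) = 7/275 ≈ 0.025455)
(M + J(16, 18))*D(S(3)) = (7/275 + √(-1 + 18))*(-15) = (7/275 + √17)*(-15) = -21/55 - 15*√17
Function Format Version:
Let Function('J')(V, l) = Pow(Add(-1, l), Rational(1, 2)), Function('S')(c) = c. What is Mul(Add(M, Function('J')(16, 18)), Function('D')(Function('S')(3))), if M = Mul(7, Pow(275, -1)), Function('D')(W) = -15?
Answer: Add(Rational(-21, 55), Mul(-15, Pow(17, Rational(1, 2)))) ≈ -62.228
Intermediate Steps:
M = Rational(7, 275) (M = Mul(7, Rational(1, 275)) = Rational(7, 275) ≈ 0.025455)
Mul(Add(M, Function('J')(16, 18)), Function('D')(Function('S')(3))) = Mul(Add(Rational(7, 275), Pow(Add(-1, 18), Rational(1, 2))), -15) = Mul(Add(Rational(7, 275), Pow(17, Rational(1, 2))), -15) = Add(Rational(-21, 55), Mul(-15, Pow(17, Rational(1, 2))))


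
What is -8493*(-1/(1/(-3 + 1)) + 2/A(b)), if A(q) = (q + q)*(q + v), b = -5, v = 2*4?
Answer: -82099/5 ≈ -16420.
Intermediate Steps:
v = 8
A(q) = 2*q*(8 + q) (A(q) = (q + q)*(q + 8) = (2*q)*(8 + q) = 2*q*(8 + q))
-8493*(-1/(1/(-3 + 1)) + 2/A(b)) = -8493*(-1/(1/(-3 + 1)) + 2/((2*(-5)*(8 - 5)))) = -8493*(-1/(1/(-2)) + 2/((2*(-5)*3))) = -8493*(-1/(-1/2) + 2/(-30)) = -8493*(-1*(-2) + 2*(-1/30)) = -8493*(2 - 1/15) = -8493*29/15 = -82099/5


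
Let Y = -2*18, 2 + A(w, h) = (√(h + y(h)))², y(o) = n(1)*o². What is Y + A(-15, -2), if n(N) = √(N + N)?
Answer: -40 + 4*√2 ≈ -34.343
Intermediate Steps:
n(N) = √2*√N (n(N) = √(2*N) = √2*√N)
y(o) = √2*o² (y(o) = (√2*√1)*o² = (√2*1)*o² = √2*o²)
A(w, h) = -2 + h + √2*h² (A(w, h) = -2 + (√(h + √2*h²))² = -2 + (h + √2*h²) = -2 + h + √2*h²)
Y = -36
Y + A(-15, -2) = -36 + (-2 - 2 + √2*(-2)²) = -36 + (-2 - 2 + √2*4) = -36 + (-2 - 2 + 4*√2) = -36 + (-4 + 4*√2) = -40 + 4*√2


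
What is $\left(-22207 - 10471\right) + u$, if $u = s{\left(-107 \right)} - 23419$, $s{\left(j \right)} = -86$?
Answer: $-56183$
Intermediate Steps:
$u = -23505$ ($u = -86 - 23419 = -23505$)
$\left(-22207 - 10471\right) + u = \left(-22207 - 10471\right) - 23505 = -32678 - 23505 = -56183$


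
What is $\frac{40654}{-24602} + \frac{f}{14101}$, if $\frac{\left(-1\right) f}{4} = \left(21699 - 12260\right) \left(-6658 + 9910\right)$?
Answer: $- \frac{1510634311139}{173456401} \approx -8709.0$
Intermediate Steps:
$f = -122782512$ ($f = - 4 \left(21699 - 12260\right) \left(-6658 + 9910\right) = - 4 \cdot 9439 \cdot 3252 = \left(-4\right) 30695628 = -122782512$)
$\frac{40654}{-24602} + \frac{f}{14101} = \frac{40654}{-24602} - \frac{122782512}{14101} = 40654 \left(- \frac{1}{24602}\right) - \frac{122782512}{14101} = - \frac{20327}{12301} - \frac{122782512}{14101} = - \frac{1510634311139}{173456401}$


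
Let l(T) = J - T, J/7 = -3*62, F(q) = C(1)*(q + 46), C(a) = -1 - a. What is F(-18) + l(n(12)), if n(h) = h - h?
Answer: -1358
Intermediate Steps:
n(h) = 0
F(q) = -92 - 2*q (F(q) = (-1 - 1*1)*(q + 46) = (-1 - 1)*(46 + q) = -2*(46 + q) = -92 - 2*q)
J = -1302 (J = 7*(-3*62) = 7*(-186) = -1302)
l(T) = -1302 - T
F(-18) + l(n(12)) = (-92 - 2*(-18)) + (-1302 - 1*0) = (-92 + 36) + (-1302 + 0) = -56 - 1302 = -1358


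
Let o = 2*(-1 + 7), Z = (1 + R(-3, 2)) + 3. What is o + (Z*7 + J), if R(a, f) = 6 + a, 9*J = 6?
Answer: 185/3 ≈ 61.667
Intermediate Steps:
J = ⅔ (J = (⅑)*6 = ⅔ ≈ 0.66667)
Z = 7 (Z = (1 + (6 - 3)) + 3 = (1 + 3) + 3 = 4 + 3 = 7)
o = 12 (o = 2*6 = 12)
o + (Z*7 + J) = 12 + (7*7 + ⅔) = 12 + (49 + ⅔) = 12 + 149/3 = 185/3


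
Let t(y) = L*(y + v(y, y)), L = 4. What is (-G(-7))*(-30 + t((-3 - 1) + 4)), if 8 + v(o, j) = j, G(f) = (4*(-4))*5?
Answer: -4960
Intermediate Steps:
G(f) = -80 (G(f) = -16*5 = -80)
v(o, j) = -8 + j
t(y) = -32 + 8*y (t(y) = 4*(y + (-8 + y)) = 4*(-8 + 2*y) = -32 + 8*y)
(-G(-7))*(-30 + t((-3 - 1) + 4)) = (-1*(-80))*(-30 + (-32 + 8*((-3 - 1) + 4))) = 80*(-30 + (-32 + 8*(-4 + 4))) = 80*(-30 + (-32 + 8*0)) = 80*(-30 + (-32 + 0)) = 80*(-30 - 32) = 80*(-62) = -4960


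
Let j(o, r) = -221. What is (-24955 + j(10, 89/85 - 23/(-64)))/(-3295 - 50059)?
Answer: 12588/26677 ≈ 0.47187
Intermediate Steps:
(-24955 + j(10, 89/85 - 23/(-64)))/(-3295 - 50059) = (-24955 - 221)/(-3295 - 50059) = -25176/(-53354) = -25176*(-1/53354) = 12588/26677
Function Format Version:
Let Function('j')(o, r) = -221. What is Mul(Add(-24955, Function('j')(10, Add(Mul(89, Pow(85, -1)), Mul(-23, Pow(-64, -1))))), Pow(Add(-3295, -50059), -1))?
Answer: Rational(12588, 26677) ≈ 0.47187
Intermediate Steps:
Mul(Add(-24955, Function('j')(10, Add(Mul(89, Pow(85, -1)), Mul(-23, Pow(-64, -1))))), Pow(Add(-3295, -50059), -1)) = Mul(Add(-24955, -221), Pow(Add(-3295, -50059), -1)) = Mul(-25176, Pow(-53354, -1)) = Mul(-25176, Rational(-1, 53354)) = Rational(12588, 26677)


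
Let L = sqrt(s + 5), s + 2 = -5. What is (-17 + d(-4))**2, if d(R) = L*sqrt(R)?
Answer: 297 + 68*sqrt(2) ≈ 393.17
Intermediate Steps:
s = -7 (s = -2 - 5 = -7)
L = I*sqrt(2) (L = sqrt(-7 + 5) = sqrt(-2) = I*sqrt(2) ≈ 1.4142*I)
d(R) = I*sqrt(2)*sqrt(R) (d(R) = (I*sqrt(2))*sqrt(R) = I*sqrt(2)*sqrt(R))
(-17 + d(-4))**2 = (-17 + I*sqrt(2)*sqrt(-4))**2 = (-17 + I*sqrt(2)*(2*I))**2 = (-17 - 2*sqrt(2))**2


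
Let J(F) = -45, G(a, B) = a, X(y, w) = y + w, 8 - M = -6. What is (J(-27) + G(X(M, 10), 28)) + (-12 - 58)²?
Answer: 4879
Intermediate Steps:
M = 14 (M = 8 - 1*(-6) = 8 + 6 = 14)
X(y, w) = w + y
(J(-27) + G(X(M, 10), 28)) + (-12 - 58)² = (-45 + (10 + 14)) + (-12 - 58)² = (-45 + 24) + (-70)² = -21 + 4900 = 4879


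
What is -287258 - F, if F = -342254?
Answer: 54996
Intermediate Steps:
-287258 - F = -287258 - 1*(-342254) = -287258 + 342254 = 54996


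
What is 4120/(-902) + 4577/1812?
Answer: -1668493/817212 ≈ -2.0417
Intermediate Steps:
4120/(-902) + 4577/1812 = 4120*(-1/902) + 4577*(1/1812) = -2060/451 + 4577/1812 = -1668493/817212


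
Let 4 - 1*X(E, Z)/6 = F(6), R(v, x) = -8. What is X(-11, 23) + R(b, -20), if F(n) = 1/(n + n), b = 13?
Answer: 31/2 ≈ 15.500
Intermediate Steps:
F(n) = 1/(2*n)
X(E, Z) = 47/2 (X(E, Z) = 24 - 3/6 = 24 - 6*1/12 = 24 - 1/2 = 47/2)
X(-11, 23) + R(b, -20) = 47/2 - 8 = 31/2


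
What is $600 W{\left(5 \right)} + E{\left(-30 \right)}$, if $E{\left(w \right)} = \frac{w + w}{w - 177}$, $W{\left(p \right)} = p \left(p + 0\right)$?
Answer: $\frac{1035020}{69} \approx 15000.0$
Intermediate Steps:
$W{\left(p \right)} = p^{2}$ ($W{\left(p \right)} = p p = p^{2}$)
$E{\left(w \right)} = \frac{2 w}{-177 + w}$
$600 W{\left(5 \right)} + E{\left(-30 \right)} = 600 \cdot 5^{2} + 2 \left(-30\right) \frac{1}{-177 - 30} = 600 \cdot 25 + 2 \left(-30\right) \frac{1}{-207} = 15000 + 2 \left(-30\right) \left(- \frac{1}{207}\right) = 15000 + \frac{20}{69} = \frac{1035020}{69}$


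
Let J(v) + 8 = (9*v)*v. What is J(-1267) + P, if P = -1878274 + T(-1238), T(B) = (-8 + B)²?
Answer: 14121835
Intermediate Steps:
J(v) = -8 + 9*v² (J(v) = -8 + (9*v)*v = -8 + 9*v²)
P = -325758 (P = -1878274 + (-8 - 1238)² = -1878274 + (-1246)² = -1878274 + 1552516 = -325758)
J(-1267) + P = (-8 + 9*(-1267)²) - 325758 = (-8 + 9*1605289) - 325758 = (-8 + 14447601) - 325758 = 14447593 - 325758 = 14121835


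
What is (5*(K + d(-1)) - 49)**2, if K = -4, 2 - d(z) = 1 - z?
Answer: 4761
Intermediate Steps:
d(z) = 1 + z (d(z) = 2 - (1 - z) = 2 + (-1 + z) = 1 + z)
(5*(K + d(-1)) - 49)**2 = (5*(-4 + (1 - 1)) - 49)**2 = (5*(-4 + 0) - 49)**2 = (5*(-4) - 49)**2 = (-20 - 49)**2 = (-69)**2 = 4761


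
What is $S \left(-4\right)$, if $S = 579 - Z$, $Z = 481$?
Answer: $-392$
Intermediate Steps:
$S = 98$ ($S = 579 - 481 = 98$)
$S \left(-4\right) = 98 \left(-4\right) = -392$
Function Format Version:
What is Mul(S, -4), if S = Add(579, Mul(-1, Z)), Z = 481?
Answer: -392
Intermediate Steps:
S = 98 (S = Add(579, Mul(-1, 481)) = Add(579, -481) = 98)
Mul(S, -4) = Mul(98, -4) = -392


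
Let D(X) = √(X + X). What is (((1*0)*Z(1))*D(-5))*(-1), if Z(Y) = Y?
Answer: 0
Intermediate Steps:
D(X) = √2*√X (D(X) = √(2*X) = √2*√X)
(((1*0)*Z(1))*D(-5))*(-1) = (((1*0)*1)*(√2*√(-5)))*(-1) = ((0*1)*(√2*(I*√5)))*(-1) = (0*(I*√10))*(-1) = 0*(-1) = 0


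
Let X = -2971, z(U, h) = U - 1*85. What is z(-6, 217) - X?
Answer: 2880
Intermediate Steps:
z(U, h) = -85 + U (z(U, h) = U - 85 = -85 + U)
z(-6, 217) - X = (-85 - 6) - 1*(-2971) = -91 + 2971 = 2880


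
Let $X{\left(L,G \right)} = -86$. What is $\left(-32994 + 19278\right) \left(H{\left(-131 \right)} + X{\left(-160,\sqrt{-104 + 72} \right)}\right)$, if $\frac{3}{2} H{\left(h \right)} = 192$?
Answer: $-576072$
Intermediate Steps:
$H{\left(h \right)} = 128$ ($H{\left(h \right)} = \frac{2}{3} \cdot 192 = 128$)
$\left(-32994 + 19278\right) \left(H{\left(-131 \right)} + X{\left(-160,\sqrt{-104 + 72} \right)}\right) = \left(-32994 + 19278\right) \left(128 - 86\right) = \left(-13716\right) 42 = -576072$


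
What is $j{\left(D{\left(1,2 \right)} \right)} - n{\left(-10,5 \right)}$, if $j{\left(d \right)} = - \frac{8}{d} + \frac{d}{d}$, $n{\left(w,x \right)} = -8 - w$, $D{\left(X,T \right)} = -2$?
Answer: $3$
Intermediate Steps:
$j{\left(d \right)} = 1 - \frac{8}{d}$ ($j{\left(d \right)} = - \frac{8}{d} + 1 = 1 - \frac{8}{d}$)
$j{\left(D{\left(1,2 \right)} \right)} - n{\left(-10,5 \right)} = \frac{-8 - 2}{-2} - \left(-8 - -10\right) = \left(- \frac{1}{2}\right) \left(-10\right) - \left(-8 + 10\right) = 5 - 2 = 3$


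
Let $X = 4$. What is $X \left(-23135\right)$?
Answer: $-92540$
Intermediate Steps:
$X \left(-23135\right) = 4 \left(-23135\right) = -92540$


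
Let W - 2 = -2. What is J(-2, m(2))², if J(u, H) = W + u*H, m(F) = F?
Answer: 16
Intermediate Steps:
W = 0 (W = 2 - 2 = 0)
J(u, H) = H*u (J(u, H) = 0 + u*H = 0 + H*u = H*u)
J(-2, m(2))² = (2*(-2))² = (-4)² = 16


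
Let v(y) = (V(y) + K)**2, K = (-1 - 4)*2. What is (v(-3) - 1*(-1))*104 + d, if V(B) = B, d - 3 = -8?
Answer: 17675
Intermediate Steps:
d = -5 (d = 3 - 8 = -5)
K = -10 (K = -5*2 = -10)
v(y) = (-10 + y)**2 (v(y) = (y - 10)**2 = (-10 + y)**2)
(v(-3) - 1*(-1))*104 + d = ((-10 - 3)**2 - 1*(-1))*104 - 5 = ((-13)**2 + 1)*104 - 5 = (169 + 1)*104 - 5 = 170*104 - 5 = 17680 - 5 = 17675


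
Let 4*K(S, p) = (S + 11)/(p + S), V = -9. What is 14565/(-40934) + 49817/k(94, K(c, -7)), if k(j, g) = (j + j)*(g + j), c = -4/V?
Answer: 105197676647/42481591738 ≈ 2.4763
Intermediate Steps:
c = 4/9 (c = -4/(-9) = -4*(-1/9) = 4/9 ≈ 0.44444)
K(S, p) = (11 + S)/(4*(S + p)) (K(S, p) = ((S + 11)/(p + S))/4 = ((11 + S)/(S + p))/4 = (11 + S)/(4*(S + p)))
k(j, g) = 2*j*(g + j) (k(j, g) = (2*j)*(g + j) = 2*j*(g + j))
14565/(-40934) + 49817/k(94, K(c, -7)) = 14565/(-40934) + 49817/((2*94*((11 + 4/9)/(4*(4/9 - 7)) + 94))) = 14565*(-1/40934) + 49817/((2*94*((1/4)*(103/9)/(-59/9) + 94))) = -14565/40934 + 49817/((2*94*((1/4)*(-9/59)*(103/9) + 94))) = -14565/40934 + 49817/((2*94*(-103/236 + 94))) = -14565/40934 + 49817/((2*94*(22081/236))) = -14565/40934 + 49817/(1037807/59) = -14565/40934 + 49817*(59/1037807) = -14565/40934 + 2939203/1037807 = 105197676647/42481591738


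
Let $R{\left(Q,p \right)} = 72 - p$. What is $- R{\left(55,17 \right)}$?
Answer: $-55$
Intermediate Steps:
$- R{\left(55,17 \right)} = - (72 - 17) = \left(-1\right) 55 = -55$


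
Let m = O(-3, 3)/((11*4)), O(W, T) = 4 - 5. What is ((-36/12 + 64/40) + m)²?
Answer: 97969/48400 ≈ 2.0242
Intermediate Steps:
O(W, T) = -1
m = -1/44 (m = -1/(11*4) = -1/44 ≈ -0.022727)
((-36/12 + 64/40) + m)² = ((-36/12 + 64/40) - 1/44)² = ((-36*1/12 + 64*(1/40)) - 1/44)² = ((-3 + 8/5) - 1/44)² = (-7/5 - 1/44)² = (-313/220)² = 97969/48400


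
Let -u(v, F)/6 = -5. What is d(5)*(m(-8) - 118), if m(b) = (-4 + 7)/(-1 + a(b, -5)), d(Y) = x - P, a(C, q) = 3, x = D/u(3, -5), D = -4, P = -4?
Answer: -6757/15 ≈ -450.47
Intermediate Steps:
u(v, F) = 30 (u(v, F) = -6*(-5) = 30)
x = -2/15 (x = -4/30 = -4*1/30 = -2/15 ≈ -0.13333)
d(Y) = 58/15 (d(Y) = -2/15 - 1*(-4) = -2/15 + 4 = 58/15)
m(b) = 3/2 (m(b) = (-4 + 7)/(-1 + 3) = 3/2)
d(5)*(m(-8) - 118) = 58*(3/2 - 118)/15 = (58/15)*(-233/2) = -6757/15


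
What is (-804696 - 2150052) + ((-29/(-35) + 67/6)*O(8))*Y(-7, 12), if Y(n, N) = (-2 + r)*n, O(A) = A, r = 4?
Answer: -44341372/15 ≈ -2.9561e+6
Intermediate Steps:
Y(n, N) = 2*n (Y(n, N) = (-2 + 4)*n = 2*n)
(-804696 - 2150052) + ((-29/(-35) + 67/6)*O(8))*Y(-7, 12) = (-804696 - 2150052) + ((-29/(-35) + 67/6)*8)*(2*(-7)) = -2954748 + ((-29*(-1/35) + 67*(⅙))*8)*(-14) = -2954748 + ((29/35 + 67/6)*8)*(-14) = -2954748 + ((2519/210)*8)*(-14) = -2954748 + (10076/105)*(-14) = -2954748 - 20152/15 = -44341372/15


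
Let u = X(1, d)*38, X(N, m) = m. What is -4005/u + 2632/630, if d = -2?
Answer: 194513/3420 ≈ 56.875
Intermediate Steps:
u = -76 (u = -2*38 = -76)
-4005/u + 2632/630 = -4005/(-76) + 2632/630 = -4005*(-1/76) + 2632*(1/630) = 4005/76 + 188/45 = 194513/3420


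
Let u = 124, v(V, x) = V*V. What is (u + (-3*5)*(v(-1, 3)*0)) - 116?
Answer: 8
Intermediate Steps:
v(V, x) = V²
(u + (-3*5)*(v(-1, 3)*0)) - 116 = (124 + (-3*5)*((-1)²*0)) - 116 = (124 - 15*0) - 116 = (124 + 0) - 116 = 124 - 116 = 8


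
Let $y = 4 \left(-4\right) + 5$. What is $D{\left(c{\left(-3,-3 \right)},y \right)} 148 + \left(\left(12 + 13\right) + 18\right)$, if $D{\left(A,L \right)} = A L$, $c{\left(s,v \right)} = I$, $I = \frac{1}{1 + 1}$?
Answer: $-771$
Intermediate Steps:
$I = \frac{1}{2} \approx 0.5$
$c{\left(s,v \right)} = \frac{1}{2}$
$y = -11$ ($y = -16 + 5 = -11$)
$D{\left(c{\left(-3,-3 \right)},y \right)} 148 + \left(\left(12 + 13\right) + 18\right) = \frac{1}{2} \left(-11\right) 148 + \left(\left(12 + 13\right) + 18\right) = \left(- \frac{11}{2}\right) 148 + \left(25 + 18\right) = -814 + 43 = -771$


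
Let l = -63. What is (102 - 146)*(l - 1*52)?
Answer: 5060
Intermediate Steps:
(102 - 146)*(l - 1*52) = (102 - 146)*(-63 - 1*52) = -44*(-63 - 52) = -44*(-115) = 5060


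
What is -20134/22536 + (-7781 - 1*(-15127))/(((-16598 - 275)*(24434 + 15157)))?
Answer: -747225497101/836359716636 ≈ -0.89343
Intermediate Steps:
-20134/22536 + (-7781 - 1*(-15127))/(((-16598 - 275)*(24434 + 15157))) = -20134*1/22536 + (-7781 + 15127)/((-16873*39591)) = -10067/11268 + 7346/(-668018943) = -10067/11268 + 7346*(-1/668018943) = -10067/11268 - 7346/668018943 = -747225497101/836359716636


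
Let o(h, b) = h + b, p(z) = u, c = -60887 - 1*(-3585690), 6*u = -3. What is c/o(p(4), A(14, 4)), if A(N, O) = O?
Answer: 7049606/7 ≈ 1.0071e+6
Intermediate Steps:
u = -½ (u = (⅙)*(-3) = -½ ≈ -0.50000)
c = 3524803 (c = -60887 + 3585690 = 3524803)
p(z) = -½
o(h, b) = b + h
c/o(p(4), A(14, 4)) = 3524803/(4 - ½) = 3524803/(7/2) = 3524803*(2/7) = 7049606/7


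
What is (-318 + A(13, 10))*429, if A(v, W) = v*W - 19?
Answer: -88803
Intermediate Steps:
A(v, W) = -19 + W*v (A(v, W) = W*v - 19 = -19 + W*v)
(-318 + A(13, 10))*429 = (-318 + (-19 + 10*13))*429 = (-318 + (-19 + 130))*429 = (-318 + 111)*429 = -207*429 = -88803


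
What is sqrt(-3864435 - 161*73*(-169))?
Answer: I*sqrt(1878178) ≈ 1370.5*I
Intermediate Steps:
sqrt(-3864435 - 161*73*(-169)) = sqrt(-3864435 - 11753*(-169)) = sqrt(-3864435 + 1986257) = sqrt(-1878178) = I*sqrt(1878178)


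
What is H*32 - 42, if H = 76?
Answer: 2390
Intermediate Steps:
H*32 - 42 = 76*32 - 42 = 2432 - 42 = 2390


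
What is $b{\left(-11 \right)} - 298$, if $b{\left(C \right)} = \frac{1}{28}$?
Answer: $- \frac{8343}{28} \approx -297.96$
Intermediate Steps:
$b{\left(C \right)} = \frac{1}{28}$
$b{\left(-11 \right)} - 298 = \frac{1}{28} - 298 = - \frac{8343}{28}$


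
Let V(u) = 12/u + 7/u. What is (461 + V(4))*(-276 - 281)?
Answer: -1037691/4 ≈ -2.5942e+5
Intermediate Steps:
V(u) = 19/u
(461 + V(4))*(-276 - 281) = (461 + 19/4)*(-276 - 281) = (461 + 19*(¼))*(-557) = (461 + 19/4)*(-557) = (1863/4)*(-557) = -1037691/4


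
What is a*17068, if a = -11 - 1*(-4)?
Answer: -119476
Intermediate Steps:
a = -7 (a = -11 + 4 = -7)
a*17068 = -7*17068 = -119476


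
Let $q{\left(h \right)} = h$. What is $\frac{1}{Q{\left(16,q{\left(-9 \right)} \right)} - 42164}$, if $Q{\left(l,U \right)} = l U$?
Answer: $- \frac{1}{42308} \approx -2.3636 \cdot 10^{-5}$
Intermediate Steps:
$Q{\left(l,U \right)} = U l$
$\frac{1}{Q{\left(16,q{\left(-9 \right)} \right)} - 42164} = \frac{1}{\left(-9\right) 16 - 42164} = \frac{1}{-144 - 42164} = \frac{1}{-42308} = - \frac{1}{42308}$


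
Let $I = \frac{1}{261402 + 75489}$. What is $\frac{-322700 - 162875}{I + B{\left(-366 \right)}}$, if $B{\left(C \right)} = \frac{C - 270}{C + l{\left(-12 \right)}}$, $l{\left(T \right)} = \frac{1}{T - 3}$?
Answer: $- \frac{898249887661575}{3213945631} \approx -2.7949 \cdot 10^{5}$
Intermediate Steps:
$l{\left(T \right)} = \frac{1}{-3 + T}$
$B{\left(C \right)} = \frac{-270 + C}{- \frac{1}{15} + C}$ ($B{\left(C \right)} = \frac{C - 270}{C + \frac{1}{-3 - 12}} = \frac{-270 + C}{C + \frac{1}{-15}} = \frac{-270 + C}{C - \frac{1}{15}} = \frac{-270 + C}{- \frac{1}{15} + C}$)
$I = \frac{1}{336891} \approx 2.9683 \cdot 10^{-6}$
$\frac{-322700 - 162875}{I + B{\left(-366 \right)}} = \frac{-322700 - 162875}{\frac{1}{336891} + \frac{15 \left(-270 - 366\right)}{-1 + 15 \left(-366\right)}} = - \frac{485575}{\frac{1}{336891} + 15 \frac{1}{-1 - 5490} \left(-636\right)} = - \frac{485575}{\frac{1}{336891} + 15 \frac{1}{-5491} \left(-636\right)} = - \frac{485575}{\frac{1}{336891} + 15 \left(- \frac{1}{5491}\right) \left(-636\right)} = - \frac{485575}{\frac{1}{336891} + \frac{9540}{5491}} = - \frac{485575}{\frac{3213945631}{1849868481}} = \left(-485575\right) \frac{1849868481}{3213945631} = - \frac{898249887661575}{3213945631}$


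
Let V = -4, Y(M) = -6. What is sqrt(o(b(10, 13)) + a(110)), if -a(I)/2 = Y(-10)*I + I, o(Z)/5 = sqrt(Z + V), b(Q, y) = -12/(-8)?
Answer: sqrt(4400 + 10*I*sqrt(10))/2 ≈ 33.166 + 0.11918*I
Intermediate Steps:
b(Q, y) = 3/2 (b(Q, y) = -12*(-1/8) = 3/2)
o(Z) = 5*sqrt(-4 + Z) (o(Z) = 5*sqrt(Z - 4) = 5*sqrt(-4 + Z))
a(I) = 10*I (a(I) = -2*(-6*I + I) = -(-10)*I = 10*I)
sqrt(o(b(10, 13)) + a(110)) = sqrt(5*sqrt(-4 + 3/2) + 10*110) = sqrt(5*sqrt(-5/2) + 1100) = sqrt(5*(I*sqrt(10)/2) + 1100) = sqrt(5*I*sqrt(10)/2 + 1100) = sqrt(1100 + 5*I*sqrt(10)/2)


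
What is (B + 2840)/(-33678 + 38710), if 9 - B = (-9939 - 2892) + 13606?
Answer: 61/148 ≈ 0.41216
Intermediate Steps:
B = -766 (B = 9 - ((-9939 - 2892) + 13606) = 9 - (-12831 + 13606) = 9 - 1*775 = 9 - 775 = -766)
(B + 2840)/(-33678 + 38710) = (-766 + 2840)/(-33678 + 38710) = 2074/5032 = 2074*(1/5032) = 61/148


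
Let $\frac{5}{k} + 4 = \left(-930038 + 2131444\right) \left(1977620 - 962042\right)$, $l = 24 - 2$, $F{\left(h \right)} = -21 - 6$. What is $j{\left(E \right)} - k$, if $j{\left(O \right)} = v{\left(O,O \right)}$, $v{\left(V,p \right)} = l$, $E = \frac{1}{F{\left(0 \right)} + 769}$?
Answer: $\frac{26842673058603}{1220121502664} \approx 22.0$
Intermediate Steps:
$F{\left(h \right)} = -27$ ($F{\left(h \right)} = -21 - 6 = -27$)
$E = \frac{1}{742}$ ($E = \frac{1}{-27 + 769} = \frac{1}{742} \approx 0.0013477$)
$l = 22$ ($l = 24 - 2 = 22$)
$k = \frac{5}{1220121502664}$ ($k = \frac{5}{-4 + \left(-930038 + 2131444\right) \left(1977620 - 962042\right)} = \frac{5}{-4 + 1201406 \cdot 1015578} = \frac{5}{-4 + 1220121502668} = \frac{5}{1220121502664} \approx 4.098 \cdot 10^{-12}$)
$v{\left(V,p \right)} = 22$
$j{\left(O \right)} = 22$
$j{\left(E \right)} - k = 22 - \frac{5}{1220121502664} = \frac{26842673058603}{1220121502664}$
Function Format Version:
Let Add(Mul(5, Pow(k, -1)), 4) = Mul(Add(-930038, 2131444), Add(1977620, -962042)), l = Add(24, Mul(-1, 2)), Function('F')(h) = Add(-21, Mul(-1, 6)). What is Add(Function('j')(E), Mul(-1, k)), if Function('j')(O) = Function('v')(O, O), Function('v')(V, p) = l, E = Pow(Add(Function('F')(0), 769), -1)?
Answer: Rational(26842673058603, 1220121502664) ≈ 22.000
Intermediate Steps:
Function('F')(h) = -27 (Function('F')(h) = Add(-21, -6) = -27)
E = Rational(1, 742) (E = Pow(Add(-27, 769), -1) = Pow(742, -1) = Rational(1, 742) ≈ 0.0013477)
l = 22 (l = Add(24, -2) = 22)
k = Rational(5, 1220121502664) (k = Mul(5, Pow(Add(-4, Mul(Add(-930038, 2131444), Add(1977620, -962042))), -1)) = Mul(5, Pow(Add(-4, Mul(1201406, 1015578)), -1)) = Mul(5, Pow(Add(-4, 1220121502668), -1)) = Mul(5, Pow(1220121502664, -1)) = Mul(5, Rational(1, 1220121502664)) = Rational(5, 1220121502664) ≈ 4.0980e-12)
Function('v')(V, p) = 22
Function('j')(O) = 22
Add(Function('j')(E), Mul(-1, k)) = Add(22, Mul(-1, Rational(5, 1220121502664))) = Add(22, Rational(-5, 1220121502664)) = Rational(26842673058603, 1220121502664)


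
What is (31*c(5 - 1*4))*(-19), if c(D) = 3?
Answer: -1767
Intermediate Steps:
(31*c(5 - 1*4))*(-19) = (31*3)*(-19) = 93*(-19) = -1767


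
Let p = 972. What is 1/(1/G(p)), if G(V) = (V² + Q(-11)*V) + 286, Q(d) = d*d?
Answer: 1062682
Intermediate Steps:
Q(d) = d²
G(V) = 286 + V² + 121*V (G(V) = (V² + (-11)²*V) + 286 = (V² + 121*V) + 286 = 286 + V² + 121*V)
1/(1/G(p)) = 1/(1/(286 + 972² + 121*972)) = 1/(1/(286 + 944784 + 117612)) = 1/(1/1062682) = 1062682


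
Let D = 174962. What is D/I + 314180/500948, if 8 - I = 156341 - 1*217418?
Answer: 26709637319/7650102145 ≈ 3.4914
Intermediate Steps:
I = 61085 (I = 8 - (156341 - 1*217418) = 8 - (156341 - 217418) = 8 - 1*(-61077) = 8 + 61077 = 61085)
D/I + 314180/500948 = 174962/61085 + 314180/500948 = 174962*(1/61085) + 314180*(1/500948) = 174962/61085 + 78545/125237 = 26709637319/7650102145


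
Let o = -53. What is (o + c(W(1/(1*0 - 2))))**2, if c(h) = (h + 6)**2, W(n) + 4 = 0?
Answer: 2401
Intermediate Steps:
W(n) = -4 (W(n) = -4 + 0 = -4)
c(h) = (6 + h)**2
(o + c(W(1/(1*0 - 2))))**2 = (-53 + (6 - 4)**2)**2 = (-53 + 2**2)**2 = (-53 + 4)**2 = (-49)**2 = 2401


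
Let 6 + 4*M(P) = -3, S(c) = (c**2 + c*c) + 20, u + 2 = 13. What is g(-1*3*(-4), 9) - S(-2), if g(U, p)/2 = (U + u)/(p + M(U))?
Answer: -572/27 ≈ -21.185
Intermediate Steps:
u = 11 (u = -2 + 13 = 11)
S(c) = 20 + 2*c**2 (S(c) = (c**2 + c**2) + 20 = 2*c**2 + 20 = 20 + 2*c**2)
M(P) = -9/4 (M(P) = -3/2 + (1/4)*(-3) = -3/2 - 3/4 = -9/4)
g(U, p) = 2*(11 + U)/(-9/4 + p) (g(U, p) = 2*((U + 11)/(p - 9/4)) = 2*((11 + U)/(-9/4 + p)) = 2*(11 + U)/(-9/4 + p))
g(-1*3*(-4), 9) - S(-2) = 8*(11 - 1*3*(-4))/(-9 + 4*9) - (20 + 2*(-2)**2) = 8*(11 - 3*(-4))/(-9 + 36) - (20 + 2*4) = 8*(11 + 12)/27 - (20 + 8) = 8*(1/27)*23 - 1*28 = 184/27 - 28 = -572/27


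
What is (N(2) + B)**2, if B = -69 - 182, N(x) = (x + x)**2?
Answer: 55225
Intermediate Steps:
N(x) = 4*x**2 (N(x) = (2*x)**2 = 4*x**2)
B = -251
(N(2) + B)**2 = (4*2**2 - 251)**2 = (4*4 - 251)**2 = (16 - 251)**2 = (-235)**2 = 55225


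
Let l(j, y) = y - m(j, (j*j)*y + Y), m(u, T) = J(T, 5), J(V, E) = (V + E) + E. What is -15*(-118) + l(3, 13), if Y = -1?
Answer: 1657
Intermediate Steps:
J(V, E) = V + 2*E (J(V, E) = (E + V) + E = V + 2*E)
m(u, T) = 10 + T (m(u, T) = T + 2*5 = T + 10 = 10 + T)
l(j, y) = -9 + y - y*j² (l(j, y) = y - (10 + ((j*j)*y - 1)) = y - (10 + (j²*y - 1)) = y - (10 + (y*j² - 1)) = y - (10 + (-1 + y*j²)) = y - (9 + y*j²) = y + (-9 - y*j²) = -9 + y - y*j²)
-15*(-118) + l(3, 13) = -15*(-118) + (-9 + 13 - 1*13*3²) = 1770 + (-9 + 13 - 1*13*9) = 1770 + (-9 + 13 - 117) = 1770 - 113 = 1657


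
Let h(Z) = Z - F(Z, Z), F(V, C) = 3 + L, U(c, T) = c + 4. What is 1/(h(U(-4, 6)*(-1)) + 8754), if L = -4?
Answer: 1/8755 ≈ 0.00011422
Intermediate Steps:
U(c, T) = 4 + c
F(V, C) = -1 (F(V, C) = 3 - 4 = -1)
h(Z) = 1 + Z (h(Z) = Z - 1*(-1) = Z + 1 = 1 + Z)
1/(h(U(-4, 6)*(-1)) + 8754) = 1/((1 + (4 - 4)*(-1)) + 8754) = 1/((1 + 0*(-1)) + 8754) = 1/((1 + 0) + 8754) = 1/(1 + 8754) = 1/8755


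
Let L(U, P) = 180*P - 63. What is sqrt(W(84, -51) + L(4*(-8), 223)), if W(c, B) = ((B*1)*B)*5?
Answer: 3*sqrt(5898) ≈ 230.40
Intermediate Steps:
W(c, B) = 5*B**2 (W(c, B) = (B*B)*5 = B**2*5 = 5*B**2)
L(U, P) = -63 + 180*P
sqrt(W(84, -51) + L(4*(-8), 223)) = sqrt(5*(-51)**2 + (-63 + 180*223)) = sqrt(5*2601 + (-63 + 40140)) = sqrt(13005 + 40077) = sqrt(53082) = 3*sqrt(5898)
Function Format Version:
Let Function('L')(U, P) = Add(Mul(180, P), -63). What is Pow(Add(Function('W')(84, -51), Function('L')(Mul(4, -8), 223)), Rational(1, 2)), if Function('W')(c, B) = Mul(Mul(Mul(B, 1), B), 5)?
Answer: Mul(3, Pow(5898, Rational(1, 2))) ≈ 230.40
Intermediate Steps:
Function('W')(c, B) = Mul(5, Pow(B, 2)) (Function('W')(c, B) = Mul(Mul(B, B), 5) = Mul(Pow(B, 2), 5) = Mul(5, Pow(B, 2)))
Function('L')(U, P) = Add(-63, Mul(180, P))
Pow(Add(Function('W')(84, -51), Function('L')(Mul(4, -8), 223)), Rational(1, 2)) = Pow(Add(Mul(5, Pow(-51, 2)), Add(-63, Mul(180, 223))), Rational(1, 2)) = Pow(Add(Mul(5, 2601), Add(-63, 40140)), Rational(1, 2)) = Pow(Add(13005, 40077), Rational(1, 2)) = Pow(53082, Rational(1, 2)) = Mul(3, Pow(5898, Rational(1, 2)))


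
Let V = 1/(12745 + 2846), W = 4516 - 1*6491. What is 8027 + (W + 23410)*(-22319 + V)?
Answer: -2486243431241/5197 ≈ -4.7840e+8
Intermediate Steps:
W = -1975 (W = 4516 - 6491 = -1975)
V = 1/15591 ≈ 6.4140e-5
8027 + (W + 23410)*(-22319 + V) = 8027 + (-1975 + 23410)*(-22319 + 1/15591) = 8027 + 21435*(-347975528/15591) = 8027 - 2486285147560/5197 = -2486243431241/5197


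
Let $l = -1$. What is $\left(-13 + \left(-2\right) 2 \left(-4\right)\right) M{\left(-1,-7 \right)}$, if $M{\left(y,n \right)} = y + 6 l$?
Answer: $-21$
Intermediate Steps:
$M{\left(y,n \right)} = -6 + y$ ($M{\left(y,n \right)} = y + 6 \left(-1\right) = y - 6 = -6 + y$)
$\left(-13 + \left(-2\right) 2 \left(-4\right)\right) M{\left(-1,-7 \right)} = \left(-13 + \left(-2\right) 2 \left(-4\right)\right) \left(-6 - 1\right) = \left(-13 - -16\right) \left(-7\right) = \left(-13 + 16\right) \left(-7\right) = 3 \left(-7\right) = -21$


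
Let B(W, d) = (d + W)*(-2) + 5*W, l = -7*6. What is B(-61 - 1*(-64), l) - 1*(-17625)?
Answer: 17718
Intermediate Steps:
l = -42
B(W, d) = -2*d + 3*W (B(W, d) = (W + d)*(-2) + 5*W = (-2*W - 2*d) + 5*W = -2*d + 3*W)
B(-61 - 1*(-64), l) - 1*(-17625) = (-2*(-42) + 3*(-61 - 1*(-64))) - 1*(-17625) = (84 + 3*(-61 + 64)) + 17625 = (84 + 3*3) + 17625 = (84 + 9) + 17625 = 93 + 17625 = 17718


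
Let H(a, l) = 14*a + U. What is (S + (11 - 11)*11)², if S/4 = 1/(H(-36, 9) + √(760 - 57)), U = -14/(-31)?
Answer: 15376/(15610 - 31*√703)² ≈ 7.0311e-5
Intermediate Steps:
U = 14/31 (U = -14*(-1/31) = 14/31 ≈ 0.45161)
H(a, l) = 14/31 + 14*a (H(a, l) = 14*a + 14/31 = 14/31 + 14*a)
S = 4/(-15610/31 + √703) (S = 4/((14/31 + 14*(-36)) + √(760 - 57)) = 4/((14/31 - 504) + √703) = 4/(-15610/31 + √703) ≈ -0.0083851)
(S + (11 - 11)*11)² = ((-1935640/242996517 - 3844*√703/242996517) + (11 - 11)*11)² = ((-1935640/242996517 - 3844*√703/242996517) + 0*11)² = ((-1935640/242996517 - 3844*√703/242996517) + 0)² = (-1935640/242996517 - 3844*√703/242996517)²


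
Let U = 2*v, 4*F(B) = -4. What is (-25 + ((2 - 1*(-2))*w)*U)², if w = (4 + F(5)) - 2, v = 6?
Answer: 529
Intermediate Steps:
F(B) = -1 (F(B) = (¼)*(-4) = -1)
w = 1 (w = (4 - 1) - 2 = 3 - 2 = 1)
U = 12 (U = 2*6 = 12)
(-25 + ((2 - 1*(-2))*w)*U)² = (-25 + ((2 - 1*(-2))*1)*12)² = (-25 + ((2 + 2)*1)*12)² = (-25 + (4*1)*12)² = (-25 + 4*12)² = (-25 + 48)² = 23² = 529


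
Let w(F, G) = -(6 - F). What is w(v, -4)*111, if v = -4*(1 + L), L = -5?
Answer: 1110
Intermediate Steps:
v = 16 (v = -4*(1 - 5) = -4*(-4) = 16)
w(F, G) = -6 + F
w(v, -4)*111 = (-6 + 16)*111 = 10*111 = 1110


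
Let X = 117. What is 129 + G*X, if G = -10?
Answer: -1041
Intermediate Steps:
129 + G*X = 129 - 10*117 = 129 - 1170 = -1041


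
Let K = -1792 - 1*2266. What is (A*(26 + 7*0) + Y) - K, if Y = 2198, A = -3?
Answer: 6178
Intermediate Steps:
K = -4058 (K = -1792 - 2266 = -4058)
(A*(26 + 7*0) + Y) - K = (-3*(26 + 7*0) + 2198) - 1*(-4058) = (-3*(26 + 0) + 2198) + 4058 = (-3*26 + 2198) + 4058 = (-78 + 2198) + 4058 = 2120 + 4058 = 6178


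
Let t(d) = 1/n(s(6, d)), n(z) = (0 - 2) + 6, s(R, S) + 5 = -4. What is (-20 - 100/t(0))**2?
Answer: 176400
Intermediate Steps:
s(R, S) = -9 (s(R, S) = -5 - 4 = -9)
n(z) = 4 (n(z) = -2 + 6 = 4)
t(d) = 1/4
(-20 - 100/t(0))**2 = (-20 - 100/1/4)**2 = (-20 - 100*4)**2 = (-20 - 400)**2 = (-420)**2 = 176400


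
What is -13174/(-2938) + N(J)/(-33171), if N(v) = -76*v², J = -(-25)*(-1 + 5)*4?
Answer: 18081537377/48728199 ≈ 371.07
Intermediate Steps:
J = 400 (J = -(-25)*4*4 = -5*(-20)*4 = 100*4 = 400)
-13174/(-2938) + N(J)/(-33171) = -13174/(-2938) - 76*400²/(-33171) = -13174*(-1/2938) - 76*160000*(-1/33171) = 6587/1469 - 12160000*(-1/33171) = 6587/1469 + 12160000/33171 = 18081537377/48728199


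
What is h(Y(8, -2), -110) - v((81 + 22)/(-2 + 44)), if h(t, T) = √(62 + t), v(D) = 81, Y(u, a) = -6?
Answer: -81 + 2*√14 ≈ -73.517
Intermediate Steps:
h(Y(8, -2), -110) - v((81 + 22)/(-2 + 44)) = √(62 - 6) - 1*81 = √56 - 81 = 2*√14 - 81 = -81 + 2*√14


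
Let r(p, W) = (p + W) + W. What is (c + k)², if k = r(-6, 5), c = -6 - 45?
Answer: 2209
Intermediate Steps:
r(p, W) = p + 2*W (r(p, W) = (W + p) + W = p + 2*W)
c = -51
k = 4 (k = -6 + 2*5 = -6 + 10 = 4)
(c + k)² = (-51 + 4)² = (-47)² = 2209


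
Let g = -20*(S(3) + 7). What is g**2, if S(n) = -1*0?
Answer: 19600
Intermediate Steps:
S(n) = 0
g = -140 (g = -20*(0 + 7) = -20*7 = -140)
g**2 = (-140)**2 = 19600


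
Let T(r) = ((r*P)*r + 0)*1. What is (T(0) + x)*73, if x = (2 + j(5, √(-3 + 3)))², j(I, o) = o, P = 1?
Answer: 292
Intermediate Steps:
T(r) = r² (T(r) = ((r*1)*r + 0)*1 = (r*r + 0)*1 = (r² + 0)*1 = r²*1 = r²)
x = 4 (x = (2 + √(-3 + 3))² = (2 + √0)² = (2 + 0)² = 2² = 4)
(T(0) + x)*73 = (0² + 4)*73 = (0 + 4)*73 = 4*73 = 292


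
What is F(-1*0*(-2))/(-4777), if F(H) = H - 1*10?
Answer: 10/4777 ≈ 0.0020934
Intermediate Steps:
F(H) = -10 + H (F(H) = H - 10 = -10 + H)
F(-1*0*(-2))/(-4777) = (-10 - 1*0*(-2))/(-4777) = (-10 + 0*(-2))*(-1/4777) = (-10 + 0)*(-1/4777) = -10*(-1/4777) = 10/4777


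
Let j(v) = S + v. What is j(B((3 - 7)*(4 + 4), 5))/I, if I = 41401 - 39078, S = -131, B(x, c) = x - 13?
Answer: -176/2323 ≈ -0.075764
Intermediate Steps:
B(x, c) = -13 + x
I = 2323
j(v) = -131 + v
j(B((3 - 7)*(4 + 4), 5))/I = (-131 + (-13 + (3 - 7)*(4 + 4)))/2323 = (-131 + (-13 - 4*8))*(1/2323) = (-131 + (-13 - 32))*(1/2323) = (-131 - 45)*(1/2323) = -176*1/2323 = -176/2323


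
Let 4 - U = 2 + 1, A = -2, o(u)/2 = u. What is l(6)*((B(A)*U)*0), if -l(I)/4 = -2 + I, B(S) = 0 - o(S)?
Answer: 0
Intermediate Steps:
o(u) = 2*u
B(S) = -2*S (B(S) = 0 - 2*S = -2*S)
l(I) = 8 - 4*I (l(I) = -4*(-2 + I) = 8 - 4*I)
U = 1 (U = 4 - (2 + 1) = 4 - 1*3 = 4 - 3 = 1)
l(6)*((B(A)*U)*0) = (8 - 4*6)*((-2*(-2)*1)*0) = (8 - 24)*((4*1)*0) = -64*0 = -16*0 = 0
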